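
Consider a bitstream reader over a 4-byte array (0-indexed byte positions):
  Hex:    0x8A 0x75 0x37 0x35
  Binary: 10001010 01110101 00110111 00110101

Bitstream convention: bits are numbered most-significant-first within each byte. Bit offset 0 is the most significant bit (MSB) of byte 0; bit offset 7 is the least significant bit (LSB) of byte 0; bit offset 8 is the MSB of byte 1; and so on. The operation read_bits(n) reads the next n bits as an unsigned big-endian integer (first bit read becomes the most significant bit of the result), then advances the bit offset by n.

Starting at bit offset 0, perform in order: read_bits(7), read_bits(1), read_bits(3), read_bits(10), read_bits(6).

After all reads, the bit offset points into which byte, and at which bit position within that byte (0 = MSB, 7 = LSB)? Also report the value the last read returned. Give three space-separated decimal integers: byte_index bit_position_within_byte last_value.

Answer: 3 3 57

Derivation:
Read 1: bits[0:7] width=7 -> value=69 (bin 1000101); offset now 7 = byte 0 bit 7; 25 bits remain
Read 2: bits[7:8] width=1 -> value=0 (bin 0); offset now 8 = byte 1 bit 0; 24 bits remain
Read 3: bits[8:11] width=3 -> value=3 (bin 011); offset now 11 = byte 1 bit 3; 21 bits remain
Read 4: bits[11:21] width=10 -> value=678 (bin 1010100110); offset now 21 = byte 2 bit 5; 11 bits remain
Read 5: bits[21:27] width=6 -> value=57 (bin 111001); offset now 27 = byte 3 bit 3; 5 bits remain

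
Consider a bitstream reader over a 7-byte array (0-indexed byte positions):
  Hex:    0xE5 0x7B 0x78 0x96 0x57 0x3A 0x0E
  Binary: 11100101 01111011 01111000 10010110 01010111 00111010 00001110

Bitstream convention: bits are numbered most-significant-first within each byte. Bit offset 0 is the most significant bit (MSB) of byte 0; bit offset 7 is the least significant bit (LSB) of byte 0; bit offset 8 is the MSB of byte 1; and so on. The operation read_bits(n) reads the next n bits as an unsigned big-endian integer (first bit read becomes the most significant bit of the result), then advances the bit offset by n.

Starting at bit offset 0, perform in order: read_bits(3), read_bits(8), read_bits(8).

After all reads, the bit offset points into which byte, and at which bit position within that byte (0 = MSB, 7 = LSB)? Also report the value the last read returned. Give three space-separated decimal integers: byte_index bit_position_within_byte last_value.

Answer: 2 3 219

Derivation:
Read 1: bits[0:3] width=3 -> value=7 (bin 111); offset now 3 = byte 0 bit 3; 53 bits remain
Read 2: bits[3:11] width=8 -> value=43 (bin 00101011); offset now 11 = byte 1 bit 3; 45 bits remain
Read 3: bits[11:19] width=8 -> value=219 (bin 11011011); offset now 19 = byte 2 bit 3; 37 bits remain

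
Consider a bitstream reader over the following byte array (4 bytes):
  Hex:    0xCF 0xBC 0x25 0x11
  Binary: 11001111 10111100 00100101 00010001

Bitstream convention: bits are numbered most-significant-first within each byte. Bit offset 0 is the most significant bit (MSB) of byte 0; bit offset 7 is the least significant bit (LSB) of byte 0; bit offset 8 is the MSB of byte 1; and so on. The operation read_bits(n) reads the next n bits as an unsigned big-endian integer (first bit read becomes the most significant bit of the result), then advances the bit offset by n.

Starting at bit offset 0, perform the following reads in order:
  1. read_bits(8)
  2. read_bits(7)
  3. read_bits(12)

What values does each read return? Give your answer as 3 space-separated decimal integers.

Read 1: bits[0:8] width=8 -> value=207 (bin 11001111); offset now 8 = byte 1 bit 0; 24 bits remain
Read 2: bits[8:15] width=7 -> value=94 (bin 1011110); offset now 15 = byte 1 bit 7; 17 bits remain
Read 3: bits[15:27] width=12 -> value=296 (bin 000100101000); offset now 27 = byte 3 bit 3; 5 bits remain

Answer: 207 94 296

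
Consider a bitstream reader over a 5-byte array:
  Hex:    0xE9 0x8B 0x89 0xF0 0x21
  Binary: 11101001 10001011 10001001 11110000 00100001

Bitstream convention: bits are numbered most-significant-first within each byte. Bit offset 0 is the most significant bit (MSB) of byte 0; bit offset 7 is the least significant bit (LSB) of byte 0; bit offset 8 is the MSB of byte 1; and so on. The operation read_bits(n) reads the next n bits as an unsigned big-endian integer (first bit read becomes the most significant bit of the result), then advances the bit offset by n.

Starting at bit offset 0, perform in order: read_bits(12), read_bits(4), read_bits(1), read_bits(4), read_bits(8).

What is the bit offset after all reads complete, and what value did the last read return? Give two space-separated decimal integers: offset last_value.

Answer: 29 62

Derivation:
Read 1: bits[0:12] width=12 -> value=3736 (bin 111010011000); offset now 12 = byte 1 bit 4; 28 bits remain
Read 2: bits[12:16] width=4 -> value=11 (bin 1011); offset now 16 = byte 2 bit 0; 24 bits remain
Read 3: bits[16:17] width=1 -> value=1 (bin 1); offset now 17 = byte 2 bit 1; 23 bits remain
Read 4: bits[17:21] width=4 -> value=1 (bin 0001); offset now 21 = byte 2 bit 5; 19 bits remain
Read 5: bits[21:29] width=8 -> value=62 (bin 00111110); offset now 29 = byte 3 bit 5; 11 bits remain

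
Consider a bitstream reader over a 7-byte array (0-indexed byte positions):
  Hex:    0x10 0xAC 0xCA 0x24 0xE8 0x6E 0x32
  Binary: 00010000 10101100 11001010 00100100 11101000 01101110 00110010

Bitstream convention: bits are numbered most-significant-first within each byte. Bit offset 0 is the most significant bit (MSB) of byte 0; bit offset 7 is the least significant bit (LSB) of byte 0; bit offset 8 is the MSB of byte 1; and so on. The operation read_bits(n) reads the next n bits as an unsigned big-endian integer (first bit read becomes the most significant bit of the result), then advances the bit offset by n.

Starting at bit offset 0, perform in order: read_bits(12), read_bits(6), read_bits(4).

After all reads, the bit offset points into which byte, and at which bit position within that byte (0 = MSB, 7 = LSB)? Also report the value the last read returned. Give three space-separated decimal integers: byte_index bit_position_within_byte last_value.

Read 1: bits[0:12] width=12 -> value=266 (bin 000100001010); offset now 12 = byte 1 bit 4; 44 bits remain
Read 2: bits[12:18] width=6 -> value=51 (bin 110011); offset now 18 = byte 2 bit 2; 38 bits remain
Read 3: bits[18:22] width=4 -> value=2 (bin 0010); offset now 22 = byte 2 bit 6; 34 bits remain

Answer: 2 6 2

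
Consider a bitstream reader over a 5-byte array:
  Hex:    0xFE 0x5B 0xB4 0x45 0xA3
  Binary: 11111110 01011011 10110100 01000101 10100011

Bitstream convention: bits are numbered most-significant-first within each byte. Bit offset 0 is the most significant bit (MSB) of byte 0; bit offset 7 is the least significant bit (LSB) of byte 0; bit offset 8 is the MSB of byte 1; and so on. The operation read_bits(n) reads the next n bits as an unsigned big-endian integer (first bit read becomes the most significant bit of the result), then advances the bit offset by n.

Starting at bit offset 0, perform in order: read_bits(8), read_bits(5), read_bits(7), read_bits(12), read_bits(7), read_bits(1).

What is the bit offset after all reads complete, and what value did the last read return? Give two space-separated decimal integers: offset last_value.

Answer: 40 1

Derivation:
Read 1: bits[0:8] width=8 -> value=254 (bin 11111110); offset now 8 = byte 1 bit 0; 32 bits remain
Read 2: bits[8:13] width=5 -> value=11 (bin 01011); offset now 13 = byte 1 bit 5; 27 bits remain
Read 3: bits[13:20] width=7 -> value=59 (bin 0111011); offset now 20 = byte 2 bit 4; 20 bits remain
Read 4: bits[20:32] width=12 -> value=1093 (bin 010001000101); offset now 32 = byte 4 bit 0; 8 bits remain
Read 5: bits[32:39] width=7 -> value=81 (bin 1010001); offset now 39 = byte 4 bit 7; 1 bits remain
Read 6: bits[39:40] width=1 -> value=1 (bin 1); offset now 40 = byte 5 bit 0; 0 bits remain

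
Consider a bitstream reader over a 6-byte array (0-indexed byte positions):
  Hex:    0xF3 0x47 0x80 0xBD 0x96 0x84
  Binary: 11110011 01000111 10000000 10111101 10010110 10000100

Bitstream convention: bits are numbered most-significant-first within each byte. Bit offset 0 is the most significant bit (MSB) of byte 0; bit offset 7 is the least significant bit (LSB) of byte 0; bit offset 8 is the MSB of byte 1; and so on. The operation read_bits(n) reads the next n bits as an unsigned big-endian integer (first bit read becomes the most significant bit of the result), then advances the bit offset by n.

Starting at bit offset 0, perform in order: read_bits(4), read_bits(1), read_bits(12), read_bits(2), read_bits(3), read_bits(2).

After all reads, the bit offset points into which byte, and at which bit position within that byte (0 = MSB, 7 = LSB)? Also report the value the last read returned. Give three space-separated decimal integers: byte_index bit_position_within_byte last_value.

Answer: 3 0 0

Derivation:
Read 1: bits[0:4] width=4 -> value=15 (bin 1111); offset now 4 = byte 0 bit 4; 44 bits remain
Read 2: bits[4:5] width=1 -> value=0 (bin 0); offset now 5 = byte 0 bit 5; 43 bits remain
Read 3: bits[5:17] width=12 -> value=1679 (bin 011010001111); offset now 17 = byte 2 bit 1; 31 bits remain
Read 4: bits[17:19] width=2 -> value=0 (bin 00); offset now 19 = byte 2 bit 3; 29 bits remain
Read 5: bits[19:22] width=3 -> value=0 (bin 000); offset now 22 = byte 2 bit 6; 26 bits remain
Read 6: bits[22:24] width=2 -> value=0 (bin 00); offset now 24 = byte 3 bit 0; 24 bits remain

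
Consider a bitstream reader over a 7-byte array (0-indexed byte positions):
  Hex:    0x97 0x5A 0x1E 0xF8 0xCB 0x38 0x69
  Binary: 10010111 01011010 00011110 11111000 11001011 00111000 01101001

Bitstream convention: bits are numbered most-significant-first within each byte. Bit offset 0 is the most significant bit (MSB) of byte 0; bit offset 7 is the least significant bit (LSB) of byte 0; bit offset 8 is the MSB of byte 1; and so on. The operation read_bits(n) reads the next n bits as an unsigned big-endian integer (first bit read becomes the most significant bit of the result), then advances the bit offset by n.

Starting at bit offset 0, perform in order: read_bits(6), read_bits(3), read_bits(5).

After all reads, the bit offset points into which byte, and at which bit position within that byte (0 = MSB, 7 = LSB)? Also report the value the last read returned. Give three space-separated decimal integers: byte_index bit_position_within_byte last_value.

Answer: 1 6 22

Derivation:
Read 1: bits[0:6] width=6 -> value=37 (bin 100101); offset now 6 = byte 0 bit 6; 50 bits remain
Read 2: bits[6:9] width=3 -> value=6 (bin 110); offset now 9 = byte 1 bit 1; 47 bits remain
Read 3: bits[9:14] width=5 -> value=22 (bin 10110); offset now 14 = byte 1 bit 6; 42 bits remain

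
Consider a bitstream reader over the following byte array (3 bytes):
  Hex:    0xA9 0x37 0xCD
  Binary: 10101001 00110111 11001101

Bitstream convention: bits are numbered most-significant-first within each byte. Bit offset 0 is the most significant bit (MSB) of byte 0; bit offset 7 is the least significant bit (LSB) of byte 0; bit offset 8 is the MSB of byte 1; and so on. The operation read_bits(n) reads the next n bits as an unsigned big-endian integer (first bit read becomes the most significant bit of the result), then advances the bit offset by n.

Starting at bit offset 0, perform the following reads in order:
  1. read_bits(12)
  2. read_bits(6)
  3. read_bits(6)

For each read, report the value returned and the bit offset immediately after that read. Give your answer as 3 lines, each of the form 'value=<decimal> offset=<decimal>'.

Answer: value=2707 offset=12
value=31 offset=18
value=13 offset=24

Derivation:
Read 1: bits[0:12] width=12 -> value=2707 (bin 101010010011); offset now 12 = byte 1 bit 4; 12 bits remain
Read 2: bits[12:18] width=6 -> value=31 (bin 011111); offset now 18 = byte 2 bit 2; 6 bits remain
Read 3: bits[18:24] width=6 -> value=13 (bin 001101); offset now 24 = byte 3 bit 0; 0 bits remain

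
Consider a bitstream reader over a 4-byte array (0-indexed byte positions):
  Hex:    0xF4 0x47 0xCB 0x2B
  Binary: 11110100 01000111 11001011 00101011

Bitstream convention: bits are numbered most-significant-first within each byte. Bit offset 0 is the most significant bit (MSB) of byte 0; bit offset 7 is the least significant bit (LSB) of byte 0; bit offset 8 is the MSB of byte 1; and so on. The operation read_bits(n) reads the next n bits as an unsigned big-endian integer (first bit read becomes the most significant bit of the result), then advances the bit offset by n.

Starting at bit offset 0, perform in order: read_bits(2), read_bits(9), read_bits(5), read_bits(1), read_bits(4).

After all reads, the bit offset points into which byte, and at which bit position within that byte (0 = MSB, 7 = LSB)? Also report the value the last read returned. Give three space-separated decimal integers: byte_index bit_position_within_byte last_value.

Answer: 2 5 9

Derivation:
Read 1: bits[0:2] width=2 -> value=3 (bin 11); offset now 2 = byte 0 bit 2; 30 bits remain
Read 2: bits[2:11] width=9 -> value=418 (bin 110100010); offset now 11 = byte 1 bit 3; 21 bits remain
Read 3: bits[11:16] width=5 -> value=7 (bin 00111); offset now 16 = byte 2 bit 0; 16 bits remain
Read 4: bits[16:17] width=1 -> value=1 (bin 1); offset now 17 = byte 2 bit 1; 15 bits remain
Read 5: bits[17:21] width=4 -> value=9 (bin 1001); offset now 21 = byte 2 bit 5; 11 bits remain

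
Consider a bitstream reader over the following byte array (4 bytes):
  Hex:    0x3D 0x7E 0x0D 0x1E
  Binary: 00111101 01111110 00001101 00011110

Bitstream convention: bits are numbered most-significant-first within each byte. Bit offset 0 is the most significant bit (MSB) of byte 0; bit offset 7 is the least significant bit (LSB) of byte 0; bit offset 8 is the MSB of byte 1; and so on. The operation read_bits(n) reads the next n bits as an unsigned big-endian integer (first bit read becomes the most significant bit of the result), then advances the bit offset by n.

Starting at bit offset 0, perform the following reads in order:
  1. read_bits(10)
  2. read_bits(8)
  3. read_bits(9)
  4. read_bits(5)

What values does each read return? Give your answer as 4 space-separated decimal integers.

Read 1: bits[0:10] width=10 -> value=245 (bin 0011110101); offset now 10 = byte 1 bit 2; 22 bits remain
Read 2: bits[10:18] width=8 -> value=248 (bin 11111000); offset now 18 = byte 2 bit 2; 14 bits remain
Read 3: bits[18:27] width=9 -> value=104 (bin 001101000); offset now 27 = byte 3 bit 3; 5 bits remain
Read 4: bits[27:32] width=5 -> value=30 (bin 11110); offset now 32 = byte 4 bit 0; 0 bits remain

Answer: 245 248 104 30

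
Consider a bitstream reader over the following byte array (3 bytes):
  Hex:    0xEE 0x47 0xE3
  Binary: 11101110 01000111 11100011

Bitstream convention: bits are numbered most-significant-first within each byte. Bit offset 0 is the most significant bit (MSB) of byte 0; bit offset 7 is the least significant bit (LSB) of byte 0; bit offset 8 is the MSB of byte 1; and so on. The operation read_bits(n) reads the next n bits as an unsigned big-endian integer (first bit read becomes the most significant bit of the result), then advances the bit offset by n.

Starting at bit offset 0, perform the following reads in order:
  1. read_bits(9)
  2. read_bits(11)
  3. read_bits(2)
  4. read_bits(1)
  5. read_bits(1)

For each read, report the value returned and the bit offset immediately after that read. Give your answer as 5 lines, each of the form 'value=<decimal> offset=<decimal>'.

Read 1: bits[0:9] width=9 -> value=476 (bin 111011100); offset now 9 = byte 1 bit 1; 15 bits remain
Read 2: bits[9:20] width=11 -> value=1150 (bin 10001111110); offset now 20 = byte 2 bit 4; 4 bits remain
Read 3: bits[20:22] width=2 -> value=0 (bin 00); offset now 22 = byte 2 bit 6; 2 bits remain
Read 4: bits[22:23] width=1 -> value=1 (bin 1); offset now 23 = byte 2 bit 7; 1 bits remain
Read 5: bits[23:24] width=1 -> value=1 (bin 1); offset now 24 = byte 3 bit 0; 0 bits remain

Answer: value=476 offset=9
value=1150 offset=20
value=0 offset=22
value=1 offset=23
value=1 offset=24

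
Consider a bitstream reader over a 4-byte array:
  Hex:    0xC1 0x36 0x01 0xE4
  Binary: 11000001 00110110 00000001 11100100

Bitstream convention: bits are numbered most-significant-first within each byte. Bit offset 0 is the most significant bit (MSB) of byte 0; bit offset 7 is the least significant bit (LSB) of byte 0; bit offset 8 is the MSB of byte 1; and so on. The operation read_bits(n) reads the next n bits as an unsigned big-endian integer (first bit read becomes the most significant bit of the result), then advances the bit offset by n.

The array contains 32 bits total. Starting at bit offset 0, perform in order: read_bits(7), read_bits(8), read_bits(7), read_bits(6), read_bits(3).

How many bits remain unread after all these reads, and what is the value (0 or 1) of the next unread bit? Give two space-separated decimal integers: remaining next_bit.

Read 1: bits[0:7] width=7 -> value=96 (bin 1100000); offset now 7 = byte 0 bit 7; 25 bits remain
Read 2: bits[7:15] width=8 -> value=155 (bin 10011011); offset now 15 = byte 1 bit 7; 17 bits remain
Read 3: bits[15:22] width=7 -> value=0 (bin 0000000); offset now 22 = byte 2 bit 6; 10 bits remain
Read 4: bits[22:28] width=6 -> value=30 (bin 011110); offset now 28 = byte 3 bit 4; 4 bits remain
Read 5: bits[28:31] width=3 -> value=2 (bin 010); offset now 31 = byte 3 bit 7; 1 bits remain

Answer: 1 0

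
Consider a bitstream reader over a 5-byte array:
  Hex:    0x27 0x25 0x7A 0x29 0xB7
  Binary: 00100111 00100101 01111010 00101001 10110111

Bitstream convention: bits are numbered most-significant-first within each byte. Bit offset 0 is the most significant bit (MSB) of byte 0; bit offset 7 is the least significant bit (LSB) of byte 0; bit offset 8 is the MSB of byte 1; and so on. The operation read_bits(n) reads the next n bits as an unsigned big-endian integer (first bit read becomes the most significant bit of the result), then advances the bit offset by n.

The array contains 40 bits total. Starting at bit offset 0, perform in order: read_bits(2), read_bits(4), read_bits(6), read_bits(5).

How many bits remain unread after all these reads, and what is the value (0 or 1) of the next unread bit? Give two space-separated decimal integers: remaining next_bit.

Read 1: bits[0:2] width=2 -> value=0 (bin 00); offset now 2 = byte 0 bit 2; 38 bits remain
Read 2: bits[2:6] width=4 -> value=9 (bin 1001); offset now 6 = byte 0 bit 6; 34 bits remain
Read 3: bits[6:12] width=6 -> value=50 (bin 110010); offset now 12 = byte 1 bit 4; 28 bits remain
Read 4: bits[12:17] width=5 -> value=10 (bin 01010); offset now 17 = byte 2 bit 1; 23 bits remain

Answer: 23 1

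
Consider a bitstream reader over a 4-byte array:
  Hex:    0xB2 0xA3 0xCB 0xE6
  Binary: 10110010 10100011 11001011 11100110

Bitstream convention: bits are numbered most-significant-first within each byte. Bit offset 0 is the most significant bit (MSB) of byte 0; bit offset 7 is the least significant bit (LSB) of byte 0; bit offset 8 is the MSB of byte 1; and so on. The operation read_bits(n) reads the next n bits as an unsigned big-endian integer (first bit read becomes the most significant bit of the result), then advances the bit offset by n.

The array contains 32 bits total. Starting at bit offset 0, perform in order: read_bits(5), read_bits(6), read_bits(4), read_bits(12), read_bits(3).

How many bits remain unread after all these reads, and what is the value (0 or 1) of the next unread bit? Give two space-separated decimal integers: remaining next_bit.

Answer: 2 1

Derivation:
Read 1: bits[0:5] width=5 -> value=22 (bin 10110); offset now 5 = byte 0 bit 5; 27 bits remain
Read 2: bits[5:11] width=6 -> value=21 (bin 010101); offset now 11 = byte 1 bit 3; 21 bits remain
Read 3: bits[11:15] width=4 -> value=1 (bin 0001); offset now 15 = byte 1 bit 7; 17 bits remain
Read 4: bits[15:27] width=12 -> value=3679 (bin 111001011111); offset now 27 = byte 3 bit 3; 5 bits remain
Read 5: bits[27:30] width=3 -> value=1 (bin 001); offset now 30 = byte 3 bit 6; 2 bits remain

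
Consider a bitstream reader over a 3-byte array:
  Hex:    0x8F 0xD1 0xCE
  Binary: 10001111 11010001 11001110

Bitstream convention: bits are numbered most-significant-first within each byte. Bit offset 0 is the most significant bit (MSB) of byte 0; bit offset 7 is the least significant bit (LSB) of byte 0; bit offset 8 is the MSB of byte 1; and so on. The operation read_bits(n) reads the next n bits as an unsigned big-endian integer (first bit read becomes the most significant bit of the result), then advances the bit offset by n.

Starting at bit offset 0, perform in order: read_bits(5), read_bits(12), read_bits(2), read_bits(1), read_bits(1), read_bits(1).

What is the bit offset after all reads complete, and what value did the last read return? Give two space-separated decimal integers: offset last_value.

Answer: 22 1

Derivation:
Read 1: bits[0:5] width=5 -> value=17 (bin 10001); offset now 5 = byte 0 bit 5; 19 bits remain
Read 2: bits[5:17] width=12 -> value=4003 (bin 111110100011); offset now 17 = byte 2 bit 1; 7 bits remain
Read 3: bits[17:19] width=2 -> value=2 (bin 10); offset now 19 = byte 2 bit 3; 5 bits remain
Read 4: bits[19:20] width=1 -> value=0 (bin 0); offset now 20 = byte 2 bit 4; 4 bits remain
Read 5: bits[20:21] width=1 -> value=1 (bin 1); offset now 21 = byte 2 bit 5; 3 bits remain
Read 6: bits[21:22] width=1 -> value=1 (bin 1); offset now 22 = byte 2 bit 6; 2 bits remain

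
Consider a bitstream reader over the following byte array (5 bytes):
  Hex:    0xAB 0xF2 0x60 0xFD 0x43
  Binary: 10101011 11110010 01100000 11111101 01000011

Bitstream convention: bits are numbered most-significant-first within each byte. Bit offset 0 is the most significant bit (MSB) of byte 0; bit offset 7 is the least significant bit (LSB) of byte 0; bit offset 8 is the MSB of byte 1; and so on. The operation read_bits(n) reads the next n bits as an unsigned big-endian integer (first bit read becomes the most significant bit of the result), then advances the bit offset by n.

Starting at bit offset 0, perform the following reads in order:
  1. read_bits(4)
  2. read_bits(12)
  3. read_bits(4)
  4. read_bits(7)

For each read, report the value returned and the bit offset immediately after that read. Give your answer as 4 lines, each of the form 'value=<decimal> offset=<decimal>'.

Read 1: bits[0:4] width=4 -> value=10 (bin 1010); offset now 4 = byte 0 bit 4; 36 bits remain
Read 2: bits[4:16] width=12 -> value=3058 (bin 101111110010); offset now 16 = byte 2 bit 0; 24 bits remain
Read 3: bits[16:20] width=4 -> value=6 (bin 0110); offset now 20 = byte 2 bit 4; 20 bits remain
Read 4: bits[20:27] width=7 -> value=7 (bin 0000111); offset now 27 = byte 3 bit 3; 13 bits remain

Answer: value=10 offset=4
value=3058 offset=16
value=6 offset=20
value=7 offset=27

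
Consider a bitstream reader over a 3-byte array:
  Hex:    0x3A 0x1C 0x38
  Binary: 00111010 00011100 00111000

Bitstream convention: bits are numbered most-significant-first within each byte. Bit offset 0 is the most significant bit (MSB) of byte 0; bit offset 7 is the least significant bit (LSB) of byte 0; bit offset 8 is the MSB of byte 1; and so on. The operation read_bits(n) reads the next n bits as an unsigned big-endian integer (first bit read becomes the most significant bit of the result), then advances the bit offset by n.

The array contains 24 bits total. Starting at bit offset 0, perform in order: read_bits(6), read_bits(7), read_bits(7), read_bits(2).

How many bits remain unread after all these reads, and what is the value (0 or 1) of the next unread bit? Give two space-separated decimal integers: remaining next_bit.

Read 1: bits[0:6] width=6 -> value=14 (bin 001110); offset now 6 = byte 0 bit 6; 18 bits remain
Read 2: bits[6:13] width=7 -> value=67 (bin 1000011); offset now 13 = byte 1 bit 5; 11 bits remain
Read 3: bits[13:20] width=7 -> value=67 (bin 1000011); offset now 20 = byte 2 bit 4; 4 bits remain
Read 4: bits[20:22] width=2 -> value=2 (bin 10); offset now 22 = byte 2 bit 6; 2 bits remain

Answer: 2 0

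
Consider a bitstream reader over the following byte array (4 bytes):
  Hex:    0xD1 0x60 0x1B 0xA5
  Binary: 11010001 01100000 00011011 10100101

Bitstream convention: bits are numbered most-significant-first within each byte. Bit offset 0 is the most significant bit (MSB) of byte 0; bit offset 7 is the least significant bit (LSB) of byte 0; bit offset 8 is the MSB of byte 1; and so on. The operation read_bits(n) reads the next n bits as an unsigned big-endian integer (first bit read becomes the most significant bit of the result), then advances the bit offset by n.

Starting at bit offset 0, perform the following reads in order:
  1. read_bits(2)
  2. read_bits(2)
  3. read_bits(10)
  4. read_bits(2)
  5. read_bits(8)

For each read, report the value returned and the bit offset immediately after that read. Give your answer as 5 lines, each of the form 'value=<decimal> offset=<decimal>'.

Read 1: bits[0:2] width=2 -> value=3 (bin 11); offset now 2 = byte 0 bit 2; 30 bits remain
Read 2: bits[2:4] width=2 -> value=1 (bin 01); offset now 4 = byte 0 bit 4; 28 bits remain
Read 3: bits[4:14] width=10 -> value=88 (bin 0001011000); offset now 14 = byte 1 bit 6; 18 bits remain
Read 4: bits[14:16] width=2 -> value=0 (bin 00); offset now 16 = byte 2 bit 0; 16 bits remain
Read 5: bits[16:24] width=8 -> value=27 (bin 00011011); offset now 24 = byte 3 bit 0; 8 bits remain

Answer: value=3 offset=2
value=1 offset=4
value=88 offset=14
value=0 offset=16
value=27 offset=24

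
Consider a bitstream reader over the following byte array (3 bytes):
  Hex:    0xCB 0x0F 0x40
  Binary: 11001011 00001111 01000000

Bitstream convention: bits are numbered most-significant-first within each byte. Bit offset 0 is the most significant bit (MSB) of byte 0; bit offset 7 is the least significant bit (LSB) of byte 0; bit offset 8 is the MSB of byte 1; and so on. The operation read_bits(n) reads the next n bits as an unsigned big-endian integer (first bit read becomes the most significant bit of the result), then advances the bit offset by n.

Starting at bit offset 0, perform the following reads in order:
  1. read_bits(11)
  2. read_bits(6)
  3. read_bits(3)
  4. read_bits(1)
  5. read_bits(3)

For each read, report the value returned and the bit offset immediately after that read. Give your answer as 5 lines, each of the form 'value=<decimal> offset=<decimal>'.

Answer: value=1624 offset=11
value=30 offset=17
value=4 offset=20
value=0 offset=21
value=0 offset=24

Derivation:
Read 1: bits[0:11] width=11 -> value=1624 (bin 11001011000); offset now 11 = byte 1 bit 3; 13 bits remain
Read 2: bits[11:17] width=6 -> value=30 (bin 011110); offset now 17 = byte 2 bit 1; 7 bits remain
Read 3: bits[17:20] width=3 -> value=4 (bin 100); offset now 20 = byte 2 bit 4; 4 bits remain
Read 4: bits[20:21] width=1 -> value=0 (bin 0); offset now 21 = byte 2 bit 5; 3 bits remain
Read 5: bits[21:24] width=3 -> value=0 (bin 000); offset now 24 = byte 3 bit 0; 0 bits remain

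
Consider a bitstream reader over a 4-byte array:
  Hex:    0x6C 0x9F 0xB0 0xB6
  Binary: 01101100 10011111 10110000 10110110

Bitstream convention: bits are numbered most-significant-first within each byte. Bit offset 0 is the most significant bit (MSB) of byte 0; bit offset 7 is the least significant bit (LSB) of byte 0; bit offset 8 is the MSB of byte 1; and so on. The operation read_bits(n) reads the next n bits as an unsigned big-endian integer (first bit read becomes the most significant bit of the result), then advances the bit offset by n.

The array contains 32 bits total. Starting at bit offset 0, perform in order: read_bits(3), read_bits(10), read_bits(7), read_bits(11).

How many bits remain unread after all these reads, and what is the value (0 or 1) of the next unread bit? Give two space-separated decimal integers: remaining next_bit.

Answer: 1 0

Derivation:
Read 1: bits[0:3] width=3 -> value=3 (bin 011); offset now 3 = byte 0 bit 3; 29 bits remain
Read 2: bits[3:13] width=10 -> value=403 (bin 0110010011); offset now 13 = byte 1 bit 5; 19 bits remain
Read 3: bits[13:20] width=7 -> value=123 (bin 1111011); offset now 20 = byte 2 bit 4; 12 bits remain
Read 4: bits[20:31] width=11 -> value=91 (bin 00001011011); offset now 31 = byte 3 bit 7; 1 bits remain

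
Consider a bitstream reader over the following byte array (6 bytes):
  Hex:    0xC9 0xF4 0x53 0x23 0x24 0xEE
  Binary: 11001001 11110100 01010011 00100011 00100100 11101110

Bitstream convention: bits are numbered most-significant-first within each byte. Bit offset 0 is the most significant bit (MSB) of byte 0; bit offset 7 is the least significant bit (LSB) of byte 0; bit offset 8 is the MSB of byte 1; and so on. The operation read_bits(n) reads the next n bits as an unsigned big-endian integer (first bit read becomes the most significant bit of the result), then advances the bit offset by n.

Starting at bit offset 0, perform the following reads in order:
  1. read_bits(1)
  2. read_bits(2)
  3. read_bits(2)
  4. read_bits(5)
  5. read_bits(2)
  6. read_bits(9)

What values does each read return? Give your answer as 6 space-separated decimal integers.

Answer: 1 2 1 7 3 138

Derivation:
Read 1: bits[0:1] width=1 -> value=1 (bin 1); offset now 1 = byte 0 bit 1; 47 bits remain
Read 2: bits[1:3] width=2 -> value=2 (bin 10); offset now 3 = byte 0 bit 3; 45 bits remain
Read 3: bits[3:5] width=2 -> value=1 (bin 01); offset now 5 = byte 0 bit 5; 43 bits remain
Read 4: bits[5:10] width=5 -> value=7 (bin 00111); offset now 10 = byte 1 bit 2; 38 bits remain
Read 5: bits[10:12] width=2 -> value=3 (bin 11); offset now 12 = byte 1 bit 4; 36 bits remain
Read 6: bits[12:21] width=9 -> value=138 (bin 010001010); offset now 21 = byte 2 bit 5; 27 bits remain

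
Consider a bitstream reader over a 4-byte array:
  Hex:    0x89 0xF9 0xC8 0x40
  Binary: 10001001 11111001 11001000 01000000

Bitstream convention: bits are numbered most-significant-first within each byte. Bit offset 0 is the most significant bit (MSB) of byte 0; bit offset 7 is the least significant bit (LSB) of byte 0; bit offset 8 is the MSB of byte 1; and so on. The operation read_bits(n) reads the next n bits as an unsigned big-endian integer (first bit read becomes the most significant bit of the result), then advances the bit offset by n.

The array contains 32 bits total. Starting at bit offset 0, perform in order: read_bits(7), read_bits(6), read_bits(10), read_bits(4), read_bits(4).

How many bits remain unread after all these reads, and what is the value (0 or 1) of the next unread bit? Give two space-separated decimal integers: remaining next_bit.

Read 1: bits[0:7] width=7 -> value=68 (bin 1000100); offset now 7 = byte 0 bit 7; 25 bits remain
Read 2: bits[7:13] width=6 -> value=63 (bin 111111); offset now 13 = byte 1 bit 5; 19 bits remain
Read 3: bits[13:23] width=10 -> value=228 (bin 0011100100); offset now 23 = byte 2 bit 7; 9 bits remain
Read 4: bits[23:27] width=4 -> value=2 (bin 0010); offset now 27 = byte 3 bit 3; 5 bits remain
Read 5: bits[27:31] width=4 -> value=0 (bin 0000); offset now 31 = byte 3 bit 7; 1 bits remain

Answer: 1 0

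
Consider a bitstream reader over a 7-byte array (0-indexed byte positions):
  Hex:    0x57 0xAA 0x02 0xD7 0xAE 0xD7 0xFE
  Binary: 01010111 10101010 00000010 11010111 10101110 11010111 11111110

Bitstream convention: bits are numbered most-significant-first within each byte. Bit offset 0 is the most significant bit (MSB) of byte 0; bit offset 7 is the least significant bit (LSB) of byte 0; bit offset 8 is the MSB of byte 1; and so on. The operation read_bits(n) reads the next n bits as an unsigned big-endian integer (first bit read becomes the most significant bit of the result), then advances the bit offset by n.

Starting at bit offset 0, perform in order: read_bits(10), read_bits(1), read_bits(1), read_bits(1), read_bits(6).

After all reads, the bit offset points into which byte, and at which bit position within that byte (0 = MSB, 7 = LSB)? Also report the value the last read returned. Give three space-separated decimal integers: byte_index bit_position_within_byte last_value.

Answer: 2 3 16

Derivation:
Read 1: bits[0:10] width=10 -> value=350 (bin 0101011110); offset now 10 = byte 1 bit 2; 46 bits remain
Read 2: bits[10:11] width=1 -> value=1 (bin 1); offset now 11 = byte 1 bit 3; 45 bits remain
Read 3: bits[11:12] width=1 -> value=0 (bin 0); offset now 12 = byte 1 bit 4; 44 bits remain
Read 4: bits[12:13] width=1 -> value=1 (bin 1); offset now 13 = byte 1 bit 5; 43 bits remain
Read 5: bits[13:19] width=6 -> value=16 (bin 010000); offset now 19 = byte 2 bit 3; 37 bits remain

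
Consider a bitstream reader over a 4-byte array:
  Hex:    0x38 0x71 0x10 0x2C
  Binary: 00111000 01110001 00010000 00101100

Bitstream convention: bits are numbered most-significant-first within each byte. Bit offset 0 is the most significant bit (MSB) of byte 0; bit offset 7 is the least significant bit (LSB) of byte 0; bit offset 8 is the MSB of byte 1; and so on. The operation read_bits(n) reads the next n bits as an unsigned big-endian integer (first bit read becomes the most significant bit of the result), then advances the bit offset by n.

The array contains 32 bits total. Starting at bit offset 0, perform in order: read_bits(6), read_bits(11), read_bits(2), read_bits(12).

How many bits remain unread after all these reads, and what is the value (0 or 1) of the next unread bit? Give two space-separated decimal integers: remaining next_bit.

Answer: 1 0

Derivation:
Read 1: bits[0:6] width=6 -> value=14 (bin 001110); offset now 6 = byte 0 bit 6; 26 bits remain
Read 2: bits[6:17] width=11 -> value=226 (bin 00011100010); offset now 17 = byte 2 bit 1; 15 bits remain
Read 3: bits[17:19] width=2 -> value=0 (bin 00); offset now 19 = byte 2 bit 3; 13 bits remain
Read 4: bits[19:31] width=12 -> value=2070 (bin 100000010110); offset now 31 = byte 3 bit 7; 1 bits remain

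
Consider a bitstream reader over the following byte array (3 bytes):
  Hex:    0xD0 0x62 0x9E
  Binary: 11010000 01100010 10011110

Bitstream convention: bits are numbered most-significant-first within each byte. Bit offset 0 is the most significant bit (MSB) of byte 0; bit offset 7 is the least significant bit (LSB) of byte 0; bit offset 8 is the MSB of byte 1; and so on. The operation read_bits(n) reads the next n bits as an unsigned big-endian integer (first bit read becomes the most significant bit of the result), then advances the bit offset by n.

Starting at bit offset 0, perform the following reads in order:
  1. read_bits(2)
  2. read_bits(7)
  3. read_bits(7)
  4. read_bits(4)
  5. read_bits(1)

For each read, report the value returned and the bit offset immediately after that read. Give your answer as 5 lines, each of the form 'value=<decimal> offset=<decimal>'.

Answer: value=3 offset=2
value=32 offset=9
value=98 offset=16
value=9 offset=20
value=1 offset=21

Derivation:
Read 1: bits[0:2] width=2 -> value=3 (bin 11); offset now 2 = byte 0 bit 2; 22 bits remain
Read 2: bits[2:9] width=7 -> value=32 (bin 0100000); offset now 9 = byte 1 bit 1; 15 bits remain
Read 3: bits[9:16] width=7 -> value=98 (bin 1100010); offset now 16 = byte 2 bit 0; 8 bits remain
Read 4: bits[16:20] width=4 -> value=9 (bin 1001); offset now 20 = byte 2 bit 4; 4 bits remain
Read 5: bits[20:21] width=1 -> value=1 (bin 1); offset now 21 = byte 2 bit 5; 3 bits remain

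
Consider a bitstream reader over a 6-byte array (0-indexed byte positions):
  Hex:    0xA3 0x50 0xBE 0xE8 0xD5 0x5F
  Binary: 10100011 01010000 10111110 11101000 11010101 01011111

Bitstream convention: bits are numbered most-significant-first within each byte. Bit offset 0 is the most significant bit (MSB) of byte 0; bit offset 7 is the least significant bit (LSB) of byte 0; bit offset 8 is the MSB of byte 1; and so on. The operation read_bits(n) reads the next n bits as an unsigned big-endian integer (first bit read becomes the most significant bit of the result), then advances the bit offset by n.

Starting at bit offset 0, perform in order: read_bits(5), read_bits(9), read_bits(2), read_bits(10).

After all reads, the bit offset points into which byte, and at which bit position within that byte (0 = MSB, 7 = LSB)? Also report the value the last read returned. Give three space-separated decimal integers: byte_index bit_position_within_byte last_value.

Read 1: bits[0:5] width=5 -> value=20 (bin 10100); offset now 5 = byte 0 bit 5; 43 bits remain
Read 2: bits[5:14] width=9 -> value=212 (bin 011010100); offset now 14 = byte 1 bit 6; 34 bits remain
Read 3: bits[14:16] width=2 -> value=0 (bin 00); offset now 16 = byte 2 bit 0; 32 bits remain
Read 4: bits[16:26] width=10 -> value=763 (bin 1011111011); offset now 26 = byte 3 bit 2; 22 bits remain

Answer: 3 2 763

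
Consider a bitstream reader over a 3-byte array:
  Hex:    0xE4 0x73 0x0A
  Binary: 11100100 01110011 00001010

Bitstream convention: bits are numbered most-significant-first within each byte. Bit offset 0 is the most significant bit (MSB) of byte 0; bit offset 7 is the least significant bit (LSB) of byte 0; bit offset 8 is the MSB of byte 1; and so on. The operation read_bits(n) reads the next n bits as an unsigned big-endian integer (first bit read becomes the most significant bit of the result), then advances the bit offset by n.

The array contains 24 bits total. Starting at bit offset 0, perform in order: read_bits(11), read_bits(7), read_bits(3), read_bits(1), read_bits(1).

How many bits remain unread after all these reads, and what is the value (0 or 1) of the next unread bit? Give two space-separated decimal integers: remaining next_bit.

Answer: 1 0

Derivation:
Read 1: bits[0:11] width=11 -> value=1827 (bin 11100100011); offset now 11 = byte 1 bit 3; 13 bits remain
Read 2: bits[11:18] width=7 -> value=76 (bin 1001100); offset now 18 = byte 2 bit 2; 6 bits remain
Read 3: bits[18:21] width=3 -> value=1 (bin 001); offset now 21 = byte 2 bit 5; 3 bits remain
Read 4: bits[21:22] width=1 -> value=0 (bin 0); offset now 22 = byte 2 bit 6; 2 bits remain
Read 5: bits[22:23] width=1 -> value=1 (bin 1); offset now 23 = byte 2 bit 7; 1 bits remain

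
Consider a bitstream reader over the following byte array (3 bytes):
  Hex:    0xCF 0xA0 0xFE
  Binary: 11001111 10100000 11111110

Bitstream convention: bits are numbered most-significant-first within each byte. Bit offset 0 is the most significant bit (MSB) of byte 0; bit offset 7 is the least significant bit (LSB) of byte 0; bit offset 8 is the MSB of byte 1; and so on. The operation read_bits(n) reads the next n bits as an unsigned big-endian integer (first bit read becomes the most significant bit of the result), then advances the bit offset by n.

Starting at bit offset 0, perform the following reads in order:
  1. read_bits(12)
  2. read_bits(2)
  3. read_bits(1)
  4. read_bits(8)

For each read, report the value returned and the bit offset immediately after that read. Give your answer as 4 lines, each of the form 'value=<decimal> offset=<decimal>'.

Read 1: bits[0:12] width=12 -> value=3322 (bin 110011111010); offset now 12 = byte 1 bit 4; 12 bits remain
Read 2: bits[12:14] width=2 -> value=0 (bin 00); offset now 14 = byte 1 bit 6; 10 bits remain
Read 3: bits[14:15] width=1 -> value=0 (bin 0); offset now 15 = byte 1 bit 7; 9 bits remain
Read 4: bits[15:23] width=8 -> value=127 (bin 01111111); offset now 23 = byte 2 bit 7; 1 bits remain

Answer: value=3322 offset=12
value=0 offset=14
value=0 offset=15
value=127 offset=23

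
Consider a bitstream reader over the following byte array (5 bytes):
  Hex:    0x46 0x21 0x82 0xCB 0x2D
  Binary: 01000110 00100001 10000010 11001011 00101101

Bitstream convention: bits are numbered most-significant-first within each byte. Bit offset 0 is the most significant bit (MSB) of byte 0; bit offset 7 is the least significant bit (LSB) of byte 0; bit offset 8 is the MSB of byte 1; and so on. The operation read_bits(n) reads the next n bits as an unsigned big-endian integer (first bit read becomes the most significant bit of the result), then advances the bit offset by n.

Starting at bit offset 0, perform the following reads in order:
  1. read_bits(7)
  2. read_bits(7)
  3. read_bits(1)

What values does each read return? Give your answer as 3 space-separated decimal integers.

Read 1: bits[0:7] width=7 -> value=35 (bin 0100011); offset now 7 = byte 0 bit 7; 33 bits remain
Read 2: bits[7:14] width=7 -> value=8 (bin 0001000); offset now 14 = byte 1 bit 6; 26 bits remain
Read 3: bits[14:15] width=1 -> value=0 (bin 0); offset now 15 = byte 1 bit 7; 25 bits remain

Answer: 35 8 0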